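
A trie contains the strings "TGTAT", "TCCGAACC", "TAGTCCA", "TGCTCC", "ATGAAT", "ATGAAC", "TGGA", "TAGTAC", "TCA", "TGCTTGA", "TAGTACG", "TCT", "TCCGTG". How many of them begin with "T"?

11

Filter for entries beginning with "T":
Words under "T": TAGTAC, TAGTACG, TAGTCCA, TCA, TCCGAACC, TCCGTG, TCT, TGCTCC, TGCTTGA, TGGA, TGTAT
Count: 11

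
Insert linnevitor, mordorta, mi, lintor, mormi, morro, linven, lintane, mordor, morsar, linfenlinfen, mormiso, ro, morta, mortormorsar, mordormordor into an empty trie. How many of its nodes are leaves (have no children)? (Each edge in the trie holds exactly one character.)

14

Leaves are exactly the stored words that no other stored word extends.
Those words: "linfenlinfen", "linnevitor", "lintane", "lintor", "linven", "mi", "mordormordor", "mordorta", "mormiso", "morro", "morsar", "morta", "mortormorsar", "ro"
Leaf count: 14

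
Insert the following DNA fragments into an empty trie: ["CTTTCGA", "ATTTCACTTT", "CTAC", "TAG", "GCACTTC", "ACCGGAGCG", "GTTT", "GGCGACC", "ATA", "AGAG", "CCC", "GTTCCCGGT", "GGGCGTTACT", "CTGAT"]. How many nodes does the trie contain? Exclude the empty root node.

69

For each word, the new-node count is its length minus the longest prefix already in the trie:
  "CTTTCGA" → 7 new (C, T, T, T, C, G, A)
  "ATTTCACTTT" → 10 new (A, T, T, T, C, A, C, T, T, T)
  "CTAC" → prefix "CT" already present; 2 new (A, C)
  "TAG" → 3 new (T, A, G)
  "GCACTTC" → 7 new (G, C, A, C, T, T, C)
  "ACCGGAGCG" → prefix "A" already present; 8 new (C, C, G, G, A, G, C, G)
  "GTTT" → prefix "G" already present; 3 new (T, T, T)
  "GGCGACC" → prefix "G" already present; 6 new (G, C, G, A, C, C)
  "ATA" → prefix "AT" already present; 1 new (A)
  "AGAG" → prefix "A" already present; 3 new (G, A, G)
  "CCC" → prefix "C" already present; 2 new (C, C)
  "GTTCCCGGT" → prefix "GTT" already present; 6 new (C, C, C, G, G, T)
  "GGGCGTTACT" → prefix "GG" already present; 8 new (G, C, G, T, T, A, C, T)
  "CTGAT" → prefix "CT" already present; 3 new (G, A, T)
Total nodes = 7 + 10 + 2 + 3 + 7 + 8 + 3 + 6 + 1 + 3 + 2 + 6 + 8 + 3 = 69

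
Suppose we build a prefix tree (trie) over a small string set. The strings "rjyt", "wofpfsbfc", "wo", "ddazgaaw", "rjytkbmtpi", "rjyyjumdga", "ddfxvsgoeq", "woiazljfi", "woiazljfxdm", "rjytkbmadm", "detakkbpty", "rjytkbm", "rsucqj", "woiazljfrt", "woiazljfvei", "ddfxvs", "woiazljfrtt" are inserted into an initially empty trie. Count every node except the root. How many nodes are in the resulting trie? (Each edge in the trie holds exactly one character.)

Trace insertions, counting only characters that open a new branch:
  "rjyt" → 4 new (r, j, y, t)
  "wofpfsbfc" → 9 new (w, o, f, p, f, s, b, f, c)
  "wo" → prefix "wo" already present; 0 new (none)
  "ddazgaaw" → 8 new (d, d, a, z, g, a, a, w)
  "rjytkbmtpi" → prefix "rjyt" already present; 6 new (k, b, m, t, p, i)
  "rjyyjumdga" → prefix "rjy" already present; 7 new (y, j, u, m, d, g, a)
  "ddfxvsgoeq" → prefix "dd" already present; 8 new (f, x, v, s, g, o, e, q)
  "woiazljfi" → prefix "wo" already present; 7 new (i, a, z, l, j, f, i)
  "woiazljfxdm" → prefix "woiazljf" already present; 3 new (x, d, m)
  "rjytkbmadm" → prefix "rjytkbm" already present; 3 new (a, d, m)
  "detakkbpty" → prefix "d" already present; 9 new (e, t, a, k, k, b, p, t, y)
  "rjytkbm" → prefix "rjytkbm" already present; 0 new (none)
  "rsucqj" → prefix "r" already present; 5 new (s, u, c, q, j)
  "woiazljfrt" → prefix "woiazljf" already present; 2 new (r, t)
  "woiazljfvei" → prefix "woiazljf" already present; 3 new (v, e, i)
  "ddfxvs" → prefix "ddfxvs" already present; 0 new (none)
  "woiazljfrtt" → prefix "woiazljfrt" already present; 1 new (t)
Total nodes = 4 + 9 + 0 + 8 + 6 + 7 + 8 + 7 + 3 + 3 + 9 + 0 + 5 + 2 + 3 + 0 + 1 = 75

75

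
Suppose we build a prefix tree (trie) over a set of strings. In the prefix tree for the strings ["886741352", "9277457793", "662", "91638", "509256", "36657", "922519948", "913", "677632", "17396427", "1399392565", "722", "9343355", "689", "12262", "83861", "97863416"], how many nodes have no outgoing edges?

17

Leaves are exactly the stored words that no other stored word extends.
Those words: "12262", "1399392565", "17396427", "36657", "509256", "662", "677632", "689", "722", "83861", "886741352", "913", "91638", "922519948", "9277457793", "9343355", "97863416"
Leaf count: 17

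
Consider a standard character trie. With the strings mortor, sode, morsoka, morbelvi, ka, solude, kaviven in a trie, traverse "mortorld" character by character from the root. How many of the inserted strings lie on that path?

1

Traverse "mortorld" character by character; count nodes along the way that are marked as word ends.
Prefixes of the query that are stored words: "mortor"
Count: 1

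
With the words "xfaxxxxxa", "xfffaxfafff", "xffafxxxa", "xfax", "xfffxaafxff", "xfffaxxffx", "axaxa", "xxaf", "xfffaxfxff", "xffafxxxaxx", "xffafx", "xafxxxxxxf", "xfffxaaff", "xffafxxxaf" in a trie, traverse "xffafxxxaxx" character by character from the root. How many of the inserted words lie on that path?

3

Traverse "xffafxxxaxx" character by character; count nodes along the way that are marked as word ends.
Prefixes of the query that are stored words: "xffafx", "xffafxxxa", "xffafxxxaxx"
Count: 3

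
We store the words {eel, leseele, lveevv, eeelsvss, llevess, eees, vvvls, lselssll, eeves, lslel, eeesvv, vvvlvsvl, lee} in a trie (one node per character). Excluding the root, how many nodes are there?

53

For each word, the new-node count is its length minus the longest prefix already in the trie:
  "eel" → 3 new (e, e, l)
  "leseele" → 7 new (l, e, s, e, e, l, e)
  "lveevv" → prefix "l" already present; 5 new (v, e, e, v, v)
  "eeelsvss" → prefix "ee" already present; 6 new (e, l, s, v, s, s)
  "llevess" → prefix "l" already present; 6 new (l, e, v, e, s, s)
  "eees" → prefix "eee" already present; 1 new (s)
  "vvvls" → 5 new (v, v, v, l, s)
  "lselssll" → prefix "l" already present; 7 new (s, e, l, s, s, l, l)
  "eeves" → prefix "ee" already present; 3 new (v, e, s)
  "lslel" → prefix "ls" already present; 3 new (l, e, l)
  "eeesvv" → prefix "eees" already present; 2 new (v, v)
  "vvvlvsvl" → prefix "vvvl" already present; 4 new (v, s, v, l)
  "lee" → prefix "le" already present; 1 new (e)
Total nodes = 3 + 7 + 5 + 6 + 6 + 1 + 5 + 7 + 3 + 3 + 2 + 4 + 1 = 53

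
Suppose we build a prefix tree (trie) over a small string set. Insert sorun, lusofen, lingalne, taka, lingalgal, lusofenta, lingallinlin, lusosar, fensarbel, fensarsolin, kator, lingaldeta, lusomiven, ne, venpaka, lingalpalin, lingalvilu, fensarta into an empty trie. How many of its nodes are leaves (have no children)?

17

A leaf is a node with no children — equivalently, the end of a word that is not a proper prefix of any other stored word.
Those words: "fensarbel", "fensarsolin", "fensarta", "kator", "lingaldeta", "lingalgal", "lingallinlin", "lingalne", "lingalpalin", "lingalvilu", "lusofenta", "lusomiven", "lusosar", "ne", "sorun", "taka", "venpaka"
Leaf count: 17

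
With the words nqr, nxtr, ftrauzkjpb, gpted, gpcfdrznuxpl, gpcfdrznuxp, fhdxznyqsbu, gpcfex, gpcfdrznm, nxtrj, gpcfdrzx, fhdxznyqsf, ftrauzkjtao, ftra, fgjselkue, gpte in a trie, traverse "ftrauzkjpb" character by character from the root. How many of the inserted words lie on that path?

Walk "ftrauzkjpb" from the root; an end-of-word marker is hit whenever a stored word is a prefix of "ftrauzkjpb".
Prefixes of the query that are stored words: "ftra", "ftrauzkjpb"
Count: 2

2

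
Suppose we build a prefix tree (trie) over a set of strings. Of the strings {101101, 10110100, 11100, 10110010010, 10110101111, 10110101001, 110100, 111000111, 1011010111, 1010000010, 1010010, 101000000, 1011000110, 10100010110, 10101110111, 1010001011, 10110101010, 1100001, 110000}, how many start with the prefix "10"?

14

Filter for entries beginning with "10":
Words under "10": 101000000, 1010000010, 1010001011, 10100010110, 1010010, 10101110111, 1011000110, 10110010010, 101101, 10110100, 10110101001, 10110101010, 1011010111, 10110101111
Count: 14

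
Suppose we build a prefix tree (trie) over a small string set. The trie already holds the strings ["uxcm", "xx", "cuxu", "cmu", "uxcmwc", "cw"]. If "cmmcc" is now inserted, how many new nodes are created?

3

The longest prefix of "cmmcc" already in the trie is "cm" (length 2).
So 5 − 2 = 3 new nodes.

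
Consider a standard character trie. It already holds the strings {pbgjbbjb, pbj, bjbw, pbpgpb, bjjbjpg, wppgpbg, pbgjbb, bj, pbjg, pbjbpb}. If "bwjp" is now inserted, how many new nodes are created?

3

The longest prefix of "bwjp" already in the trie is "b" (length 1).
Each of the 3 remaining characters creates one node.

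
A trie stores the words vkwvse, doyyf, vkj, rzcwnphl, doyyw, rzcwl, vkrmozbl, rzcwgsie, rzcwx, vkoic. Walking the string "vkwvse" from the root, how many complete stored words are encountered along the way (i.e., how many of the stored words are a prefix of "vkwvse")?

Traverse "vkwvse" character by character; count nodes along the way that are marked as word ends.
Prefixes of the query that are stored words: "vkwvse"
Count: 1

1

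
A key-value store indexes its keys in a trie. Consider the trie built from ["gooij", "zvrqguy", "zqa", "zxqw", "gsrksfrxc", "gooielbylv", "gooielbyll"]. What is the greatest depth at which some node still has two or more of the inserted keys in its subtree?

Equivalently: take the maximum, over all pairs, of their longest common prefix length.
e.g. "gooielbyll" and "gooielbylv" share the prefix "gooielbyl" of length 9; no pair shares a longer one.
Longest shared-prefix length: 9

9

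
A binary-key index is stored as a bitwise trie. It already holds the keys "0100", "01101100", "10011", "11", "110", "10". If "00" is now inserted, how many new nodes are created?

The longest prefix of "00" already in the trie is "0" (length 1).
Each of the 1 remaining characters creates one node.

1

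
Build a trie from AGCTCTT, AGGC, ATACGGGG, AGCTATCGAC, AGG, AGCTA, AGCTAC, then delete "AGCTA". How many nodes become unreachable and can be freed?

A node on "AGCTA"'s path can go only if nothing else ends at it or branches off below it.
Every node on "AGCTA" is still needed (e.g. by "AGCTATCGAC"), so nothing is freed.
Nodes removed: 0

0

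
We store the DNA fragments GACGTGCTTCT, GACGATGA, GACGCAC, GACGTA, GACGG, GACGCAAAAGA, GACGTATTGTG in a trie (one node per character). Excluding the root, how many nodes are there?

Insert word by word; a character creates a node only if that edge doesn't already exist:
  "GACGTGCTTCT" → 11 new (G, A, C, G, T, G, C, T, T, C, T)
  "GACGATGA" → prefix "GACG" already present; 4 new (A, T, G, A)
  "GACGCAC" → prefix "GACG" already present; 3 new (C, A, C)
  "GACGTA" → prefix "GACGT" already present; 1 new (A)
  "GACGG" → prefix "GACG" already present; 1 new (G)
  "GACGCAAAAGA" → prefix "GACGCA" already present; 5 new (A, A, A, G, A)
  "GACGTATTGTG" → prefix "GACGTA" already present; 5 new (T, T, G, T, G)
Total nodes = 11 + 4 + 3 + 1 + 1 + 5 + 5 = 30

30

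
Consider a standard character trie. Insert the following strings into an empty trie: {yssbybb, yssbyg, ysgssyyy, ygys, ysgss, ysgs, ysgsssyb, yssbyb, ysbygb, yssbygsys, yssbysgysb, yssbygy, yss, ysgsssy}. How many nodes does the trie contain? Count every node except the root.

Insert word by word; a character creates a node only if that edge doesn't already exist:
  "yssbybb" → 7 new (y, s, s, b, y, b, b)
  "yssbyg" → prefix "yssby" already present; 1 new (g)
  "ysgssyyy" → prefix "ys" already present; 6 new (g, s, s, y, y, y)
  "ygys" → prefix "y" already present; 3 new (g, y, s)
  "ysgss" → prefix "ysgss" already present; 0 new (none)
  "ysgs" → prefix "ysgs" already present; 0 new (none)
  "ysgsssyb" → prefix "ysgss" already present; 3 new (s, y, b)
  "yssbyb" → prefix "yssbyb" already present; 0 new (none)
  "ysbygb" → prefix "ys" already present; 4 new (b, y, g, b)
  "yssbygsys" → prefix "yssbyg" already present; 3 new (s, y, s)
  "yssbysgysb" → prefix "yssby" already present; 5 new (s, g, y, s, b)
  "yssbygy" → prefix "yssbyg" already present; 1 new (y)
  "yss" → prefix "yss" already present; 0 new (none)
  "ysgsssy" → prefix "ysgsssy" already present; 0 new (none)
Total nodes = 7 + 1 + 6 + 3 + 0 + 0 + 3 + 0 + 4 + 3 + 5 + 1 + 0 + 0 = 33

33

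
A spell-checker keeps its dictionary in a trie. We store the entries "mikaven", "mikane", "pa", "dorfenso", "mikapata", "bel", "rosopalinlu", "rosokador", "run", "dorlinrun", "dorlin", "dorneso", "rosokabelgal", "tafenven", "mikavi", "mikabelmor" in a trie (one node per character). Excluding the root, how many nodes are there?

75

Insert word by word; a character creates a node only if that edge doesn't already exist:
  "mikaven" → 7 new (m, i, k, a, v, e, n)
  "mikane" → prefix "mika" already present; 2 new (n, e)
  "pa" → 2 new (p, a)
  "dorfenso" → 8 new (d, o, r, f, e, n, s, o)
  "mikapata" → prefix "mika" already present; 4 new (p, a, t, a)
  "bel" → 3 new (b, e, l)
  "rosopalinlu" → 11 new (r, o, s, o, p, a, l, i, n, l, u)
  "rosokador" → prefix "roso" already present; 5 new (k, a, d, o, r)
  "run" → prefix "r" already present; 2 new (u, n)
  "dorlinrun" → prefix "dor" already present; 6 new (l, i, n, r, u, n)
  "dorlin" → prefix "dorlin" already present; 0 new (none)
  "dorneso" → prefix "dor" already present; 4 new (n, e, s, o)
  "rosokabelgal" → prefix "rosoka" already present; 6 new (b, e, l, g, a, l)
  "tafenven" → 8 new (t, a, f, e, n, v, e, n)
  "mikavi" → prefix "mikav" already present; 1 new (i)
  "mikabelmor" → prefix "mika" already present; 6 new (b, e, l, m, o, r)
Total nodes = 7 + 2 + 2 + 8 + 4 + 3 + 11 + 5 + 2 + 6 + 0 + 4 + 6 + 8 + 1 + 6 = 75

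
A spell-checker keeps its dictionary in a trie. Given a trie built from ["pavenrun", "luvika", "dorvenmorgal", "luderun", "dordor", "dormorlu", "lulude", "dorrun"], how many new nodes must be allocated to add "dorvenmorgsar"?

The longest prefix of "dorvenmorgsar" already in the trie is "dorvenmorg" (length 10).
So 13 − 10 = 3 new nodes.

3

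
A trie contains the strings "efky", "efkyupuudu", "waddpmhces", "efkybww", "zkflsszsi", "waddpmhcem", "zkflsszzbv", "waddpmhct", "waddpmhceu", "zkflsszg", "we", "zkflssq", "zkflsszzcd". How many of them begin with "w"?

Traverse to the node for "w", then collect every word in that subtree.
Words under "w": waddpmhcem, waddpmhces, waddpmhceu, waddpmhct, we
Count: 5

5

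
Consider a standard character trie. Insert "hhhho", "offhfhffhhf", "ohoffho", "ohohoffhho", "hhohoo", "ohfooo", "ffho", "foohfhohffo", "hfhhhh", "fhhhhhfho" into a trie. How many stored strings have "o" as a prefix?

4

Walk to "o"; the words in its subtree are exactly those with that prefix.
Matches: "offhfhffhhf", "ohfooo", "ohoffho", "ohohoffhho"
Count: 4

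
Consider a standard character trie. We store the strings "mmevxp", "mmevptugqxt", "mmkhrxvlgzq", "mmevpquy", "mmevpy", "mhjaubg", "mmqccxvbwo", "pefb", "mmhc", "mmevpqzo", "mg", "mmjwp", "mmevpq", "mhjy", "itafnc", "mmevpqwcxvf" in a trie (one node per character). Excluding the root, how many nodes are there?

For each word, the new-node count is its length minus the longest prefix already in the trie:
  "mmevxp" → 6 new (m, m, e, v, x, p)
  "mmevptugqxt" → prefix "mmev" already present; 7 new (p, t, u, g, q, x, t)
  "mmkhrxvlgzq" → prefix "mm" already present; 9 new (k, h, r, x, v, l, g, z, q)
  "mmevpquy" → prefix "mmevp" already present; 3 new (q, u, y)
  "mmevpy" → prefix "mmevp" already present; 1 new (y)
  "mhjaubg" → prefix "m" already present; 6 new (h, j, a, u, b, g)
  "mmqccxvbwo" → prefix "mm" already present; 8 new (q, c, c, x, v, b, w, o)
  "pefb" → 4 new (p, e, f, b)
  "mmhc" → prefix "mm" already present; 2 new (h, c)
  "mmevpqzo" → prefix "mmevpq" already present; 2 new (z, o)
  "mg" → prefix "m" already present; 1 new (g)
  "mmjwp" → prefix "mm" already present; 3 new (j, w, p)
  "mmevpq" → prefix "mmevpq" already present; 0 new (none)
  "mhjy" → prefix "mhj" already present; 1 new (y)
  "itafnc" → 6 new (i, t, a, f, n, c)
  "mmevpqwcxvf" → prefix "mmevpq" already present; 5 new (w, c, x, v, f)
Total nodes = 6 + 7 + 9 + 3 + 1 + 6 + 8 + 4 + 2 + 2 + 1 + 3 + 0 + 1 + 6 + 5 = 64

64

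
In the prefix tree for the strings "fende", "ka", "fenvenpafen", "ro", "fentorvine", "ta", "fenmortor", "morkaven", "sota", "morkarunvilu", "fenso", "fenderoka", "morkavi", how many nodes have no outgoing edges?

12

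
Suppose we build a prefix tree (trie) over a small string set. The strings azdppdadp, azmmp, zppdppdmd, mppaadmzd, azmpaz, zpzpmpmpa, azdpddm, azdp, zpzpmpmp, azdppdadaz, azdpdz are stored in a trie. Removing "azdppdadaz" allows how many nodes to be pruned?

2

A node on "azdppdadaz"'s path can go only if nothing else ends at it or branches off below it.
The suffix "az" (2 nodes) is used only by "azdppdadaz"; the node for "azdppdad" still has the child "p", so pruning stops there.
Nodes removed: 2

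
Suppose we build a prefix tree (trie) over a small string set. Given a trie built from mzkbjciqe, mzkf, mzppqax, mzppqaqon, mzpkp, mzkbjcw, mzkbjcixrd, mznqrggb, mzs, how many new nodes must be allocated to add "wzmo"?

4

No existing word starts with "w", so every character of "wzmo" needs a new node.
4 − 0 = 4 new nodes.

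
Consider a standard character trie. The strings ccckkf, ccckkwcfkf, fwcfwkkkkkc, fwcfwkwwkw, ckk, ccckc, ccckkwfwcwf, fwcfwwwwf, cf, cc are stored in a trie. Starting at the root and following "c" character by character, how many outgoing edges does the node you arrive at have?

The children of the "c" node are the distinct next characters among strings starting with "c".
Distinct next characters after "c": c, f, k.
That node has 3 child edges.

3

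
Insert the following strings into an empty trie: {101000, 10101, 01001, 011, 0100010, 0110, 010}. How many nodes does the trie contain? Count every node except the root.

17

Trie structure (* marks end of a word):
(root)
├─ 0
│  └─ 1
│     ├─ 0 *
│     │  └─ 0
│     │     ├─ 0
│     │     │  └─ 1
│     │     │     └─ 0 *
│     │     └─ 1 *
│     └─ 1 *
│        └─ 0 *
└─ 1
   └─ 0
      └─ 1
         └─ 0
            ├─ 0
            │  └─ 0 *
            └─ 1 *
Counting every labelled node above: 17.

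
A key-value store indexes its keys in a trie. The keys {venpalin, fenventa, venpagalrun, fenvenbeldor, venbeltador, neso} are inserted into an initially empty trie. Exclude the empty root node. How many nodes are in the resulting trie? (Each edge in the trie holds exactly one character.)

Trace insertions, counting only characters that open a new branch:
  "venpalin" → 8 new (v, e, n, p, a, l, i, n)
  "fenventa" → 8 new (f, e, n, v, e, n, t, a)
  "venpagalrun" → prefix "venpa" already present; 6 new (g, a, l, r, u, n)
  "fenvenbeldor" → prefix "fenven" already present; 6 new (b, e, l, d, o, r)
  "venbeltador" → prefix "ven" already present; 8 new (b, e, l, t, a, d, o, r)
  "neso" → 4 new (n, e, s, o)
Total nodes = 8 + 8 + 6 + 6 + 8 + 4 = 40

40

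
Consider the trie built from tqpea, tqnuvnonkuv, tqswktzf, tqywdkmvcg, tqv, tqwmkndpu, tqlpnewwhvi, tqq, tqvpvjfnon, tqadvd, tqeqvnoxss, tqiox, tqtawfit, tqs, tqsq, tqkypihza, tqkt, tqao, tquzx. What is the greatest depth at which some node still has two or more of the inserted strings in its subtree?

3

Look for the deepest trie node that still has at least two words in its subtree.
"tqadvd" and "tqao" agree on "tqa" (3 characters) before diverging; nothing deeper is shared.
Longest shared-prefix length: 3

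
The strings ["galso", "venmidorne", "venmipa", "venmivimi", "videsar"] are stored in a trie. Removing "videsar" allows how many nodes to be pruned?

6

After clearing the end-marker at "videsar", prune upward until reaching a node still needed by another word.
The suffix "idesar" (6 nodes) is used only by "videsar"; the node for "v" still has the child "e", so pruning stops there.
Nodes removed: 6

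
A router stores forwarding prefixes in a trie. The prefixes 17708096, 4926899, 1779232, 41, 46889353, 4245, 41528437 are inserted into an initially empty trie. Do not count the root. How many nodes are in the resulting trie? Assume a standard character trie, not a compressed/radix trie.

36

Trace insertions, counting only characters that open a new branch:
  "17708096" → 8 new (1, 7, 7, 0, 8, 0, 9, 6)
  "4926899" → 7 new (4, 9, 2, 6, 8, 9, 9)
  "1779232" → prefix "177" already present; 4 new (9, 2, 3, 2)
  "41" → prefix "4" already present; 1 new (1)
  "46889353" → prefix "4" already present; 7 new (6, 8, 8, 9, 3, 5, 3)
  "4245" → prefix "4" already present; 3 new (2, 4, 5)
  "41528437" → prefix "41" already present; 6 new (5, 2, 8, 4, 3, 7)
Total nodes = 8 + 7 + 4 + 1 + 7 + 3 + 6 = 36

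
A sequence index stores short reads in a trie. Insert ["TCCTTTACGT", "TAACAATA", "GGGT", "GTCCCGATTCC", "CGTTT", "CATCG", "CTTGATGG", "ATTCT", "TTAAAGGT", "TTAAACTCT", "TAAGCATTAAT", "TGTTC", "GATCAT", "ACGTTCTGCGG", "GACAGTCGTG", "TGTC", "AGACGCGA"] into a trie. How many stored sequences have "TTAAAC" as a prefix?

Traverse to the node for "TTAAAC", then collect every word in that subtree.
Words under "TTAAAC": TTAAACTCT
Count: 1

1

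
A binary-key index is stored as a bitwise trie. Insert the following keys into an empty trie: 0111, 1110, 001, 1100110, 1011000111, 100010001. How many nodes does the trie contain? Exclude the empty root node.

31

Insert word by word; a character creates a node only if that edge doesn't already exist:
  "0111" → 4 new (0, 1, 1, 1)
  "1110" → 4 new (1, 1, 1, 0)
  "001" → prefix "0" already present; 2 new (0, 1)
  "1100110" → prefix "11" already present; 5 new (0, 0, 1, 1, 0)
  "1011000111" → prefix "1" already present; 9 new (0, 1, 1, 0, 0, 0, 1, 1, 1)
  "100010001" → prefix "10" already present; 7 new (0, 0, 1, 0, 0, 0, 1)
Total nodes = 4 + 4 + 2 + 5 + 9 + 7 = 31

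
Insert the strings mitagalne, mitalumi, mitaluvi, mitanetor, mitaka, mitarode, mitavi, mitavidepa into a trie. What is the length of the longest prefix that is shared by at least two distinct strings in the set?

6

Equivalently: take the maximum, over all pairs, of their longest common prefix length.
"mitalumi" and "mitaluvi" agree on "mitalu" (6 characters) before diverging; nothing deeper is shared.
Longest shared-prefix length: 6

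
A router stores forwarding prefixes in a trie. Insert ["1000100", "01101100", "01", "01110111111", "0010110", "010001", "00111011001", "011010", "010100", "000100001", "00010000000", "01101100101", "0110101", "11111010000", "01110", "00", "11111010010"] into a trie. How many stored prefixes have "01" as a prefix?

Traverse to the node for "01", then collect every word in that subtree.
Words under "01": 01, 010001, 010100, 011010, 0110101, 01101100, 01101100101, 01110, 01110111111
Count: 9

9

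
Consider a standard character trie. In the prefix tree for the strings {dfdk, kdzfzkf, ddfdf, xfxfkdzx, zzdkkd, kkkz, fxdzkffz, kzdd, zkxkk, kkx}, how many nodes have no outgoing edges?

10

A leaf is a node with no children — equivalently, the end of a word that is not a proper prefix of any other stored word.
Those words: "ddfdf", "dfdk", "fxdzkffz", "kdzfzkf", "kkkz", "kkx", "kzdd", "xfxfkdzx", "zkxkk", "zzdkkd"
Leaf count: 10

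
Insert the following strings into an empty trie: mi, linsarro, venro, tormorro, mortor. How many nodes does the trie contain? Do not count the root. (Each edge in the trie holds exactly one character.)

28

Count nodes per top-level branch (shared prefixes stored once):
  'l'-branch (linsarro): 8 nodes
  'm'-branch (mi, mortor): 7 nodes
  't'-branch (tormorro): 8 nodes
  'v'-branch (venro): 5 nodes
Sum: 28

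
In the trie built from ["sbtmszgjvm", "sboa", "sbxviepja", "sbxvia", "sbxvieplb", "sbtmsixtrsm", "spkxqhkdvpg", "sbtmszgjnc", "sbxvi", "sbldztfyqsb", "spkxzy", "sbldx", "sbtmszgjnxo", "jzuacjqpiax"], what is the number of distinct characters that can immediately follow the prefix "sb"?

Follow the path "sb" to its node, then look at its outgoing edges.
Distinct next characters after "sb": l, o, t, x.
That node has 4 child edges.

4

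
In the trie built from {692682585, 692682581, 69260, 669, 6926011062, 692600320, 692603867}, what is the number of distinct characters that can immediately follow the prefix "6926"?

2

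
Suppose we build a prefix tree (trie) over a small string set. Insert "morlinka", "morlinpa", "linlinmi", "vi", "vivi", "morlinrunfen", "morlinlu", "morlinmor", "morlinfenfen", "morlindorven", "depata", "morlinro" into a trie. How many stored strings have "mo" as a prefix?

Filter for entries beginning with "mo":
Words under "mo": morlindorven, morlinfenfen, morlinka, morlinlu, morlinmor, morlinpa, morlinro, morlinrunfen
Count: 8

8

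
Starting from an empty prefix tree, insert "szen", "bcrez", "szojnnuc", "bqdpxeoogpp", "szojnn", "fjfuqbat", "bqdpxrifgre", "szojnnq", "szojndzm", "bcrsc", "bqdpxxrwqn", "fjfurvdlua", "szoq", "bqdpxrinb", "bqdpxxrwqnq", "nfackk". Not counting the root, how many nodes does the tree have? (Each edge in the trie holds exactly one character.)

Trace insertions, counting only characters that open a new branch:
  "szen" → 4 new (s, z, e, n)
  "bcrez" → 5 new (b, c, r, e, z)
  "szojnnuc" → prefix "sz" already present; 6 new (o, j, n, n, u, c)
  "bqdpxeoogpp" → prefix "b" already present; 10 new (q, d, p, x, e, o, o, g, p, p)
  "szojnn" → prefix "szojnn" already present; 0 new (none)
  "fjfuqbat" → 8 new (f, j, f, u, q, b, a, t)
  "bqdpxrifgre" → prefix "bqdpx" already present; 6 new (r, i, f, g, r, e)
  "szojnnq" → prefix "szojnn" already present; 1 new (q)
  "szojndzm" → prefix "szojn" already present; 3 new (d, z, m)
  "bcrsc" → prefix "bcr" already present; 2 new (s, c)
  "bqdpxxrwqn" → prefix "bqdpx" already present; 5 new (x, r, w, q, n)
  "fjfurvdlua" → prefix "fjfu" already present; 6 new (r, v, d, l, u, a)
  "szoq" → prefix "szo" already present; 1 new (q)
  "bqdpxrinb" → prefix "bqdpxri" already present; 2 new (n, b)
  "bqdpxxrwqnq" → prefix "bqdpxxrwqn" already present; 1 new (q)
  "nfackk" → 6 new (n, f, a, c, k, k)
Total nodes = 4 + 5 + 6 + 10 + 0 + 8 + 6 + 1 + 3 + 2 + 5 + 6 + 1 + 2 + 1 + 6 = 66

66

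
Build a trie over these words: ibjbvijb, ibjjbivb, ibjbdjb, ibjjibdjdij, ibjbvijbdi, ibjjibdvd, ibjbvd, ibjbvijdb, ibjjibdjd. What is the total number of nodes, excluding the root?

For each word, the new-node count is its length minus the longest prefix already in the trie:
  "ibjbvijb" → 8 new (i, b, j, b, v, i, j, b)
  "ibjjbivb" → prefix "ibj" already present; 5 new (j, b, i, v, b)
  "ibjbdjb" → prefix "ibjb" already present; 3 new (d, j, b)
  "ibjjibdjdij" → prefix "ibjj" already present; 7 new (i, b, d, j, d, i, j)
  "ibjbvijbdi" → prefix "ibjbvijb" already present; 2 new (d, i)
  "ibjjibdvd" → prefix "ibjjibd" already present; 2 new (v, d)
  "ibjbvd" → prefix "ibjbv" already present; 1 new (d)
  "ibjbvijdb" → prefix "ibjbvij" already present; 2 new (d, b)
  "ibjjibdjd" → prefix "ibjjibdjd" already present; 0 new (none)
Total nodes = 8 + 5 + 3 + 7 + 2 + 2 + 1 + 2 + 0 = 30

30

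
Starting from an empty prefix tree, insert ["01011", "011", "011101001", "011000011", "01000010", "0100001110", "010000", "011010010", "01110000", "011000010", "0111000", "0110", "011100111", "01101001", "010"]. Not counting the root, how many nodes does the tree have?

38

Count nodes per top-level branch (shared prefixes stored once):
  '0'-branch (010, 010000, 01000010, 0100001110, 01011, 011, 0110, 011000010, 011000011, 01101001, 011010010, 0111000, 01110000, 011100111, 011101001): 38 nodes
Sum: 38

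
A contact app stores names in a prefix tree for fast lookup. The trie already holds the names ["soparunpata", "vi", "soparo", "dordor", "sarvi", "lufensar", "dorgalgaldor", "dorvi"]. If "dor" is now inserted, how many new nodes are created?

0

"dor" is already a full path in the trie; only an end-marker is added.
No new nodes are needed: 0.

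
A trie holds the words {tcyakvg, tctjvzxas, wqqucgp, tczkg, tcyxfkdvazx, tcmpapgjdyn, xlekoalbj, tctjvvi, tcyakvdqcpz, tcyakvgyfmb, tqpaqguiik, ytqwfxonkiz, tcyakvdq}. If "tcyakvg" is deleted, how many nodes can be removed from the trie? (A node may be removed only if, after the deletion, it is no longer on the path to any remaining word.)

0

After clearing the end-marker at "tcyakvg", prune upward until reaching a node still needed by another word.
Every node on "tcyakvg" is still needed (e.g. by "tcyakvgyfmb"), so nothing is freed.
Nodes removed: 0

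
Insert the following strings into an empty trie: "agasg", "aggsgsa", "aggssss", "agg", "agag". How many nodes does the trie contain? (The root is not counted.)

14

Count nodes per top-level branch (shared prefixes stored once):
  'a'-branch (agag, agasg, agg, aggsgsa, aggssss): 14 nodes
Sum: 14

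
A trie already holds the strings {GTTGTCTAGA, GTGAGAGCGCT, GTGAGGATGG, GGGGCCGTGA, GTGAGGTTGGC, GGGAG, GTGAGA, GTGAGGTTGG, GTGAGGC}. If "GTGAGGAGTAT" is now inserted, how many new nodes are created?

Walking "GTGAGGAGTAT" from the root, the first 7 characters ("GTGAGGA") follow existing edges; "G" is the first miss.
Each of the 4 remaining characters creates one node.

4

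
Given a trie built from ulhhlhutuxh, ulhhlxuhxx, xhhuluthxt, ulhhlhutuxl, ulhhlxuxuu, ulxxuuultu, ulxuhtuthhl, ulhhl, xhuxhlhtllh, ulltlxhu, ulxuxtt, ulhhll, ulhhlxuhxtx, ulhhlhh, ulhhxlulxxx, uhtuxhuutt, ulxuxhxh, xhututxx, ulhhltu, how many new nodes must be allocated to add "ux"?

1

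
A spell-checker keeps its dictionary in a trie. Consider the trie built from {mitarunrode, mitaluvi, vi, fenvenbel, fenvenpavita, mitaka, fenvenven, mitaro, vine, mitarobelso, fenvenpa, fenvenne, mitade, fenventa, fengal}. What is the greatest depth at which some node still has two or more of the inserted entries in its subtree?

8

Look for the deepest trie node that still has at least two words in its subtree.
e.g. "fenvenpa" and "fenvenpavita" share the prefix "fenvenpa" of length 8; no pair shares a longer one.
Longest shared-prefix length: 8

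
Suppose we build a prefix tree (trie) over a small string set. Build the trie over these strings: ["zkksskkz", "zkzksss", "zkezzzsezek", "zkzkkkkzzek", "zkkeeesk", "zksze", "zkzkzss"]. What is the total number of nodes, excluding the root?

Trace insertions, counting only characters that open a new branch:
  "zkksskkz" → 8 new (z, k, k, s, s, k, k, z)
  "zkzksss" → prefix "zk" already present; 5 new (z, k, s, s, s)
  "zkezzzsezek" → prefix "zk" already present; 9 new (e, z, z, z, s, e, z, e, k)
  "zkzkkkkzzek" → prefix "zkzk" already present; 7 new (k, k, k, z, z, e, k)
  "zkkeeesk" → prefix "zkk" already present; 5 new (e, e, e, s, k)
  "zksze" → prefix "zk" already present; 3 new (s, z, e)
  "zkzkzss" → prefix "zkzk" already present; 3 new (z, s, s)
Total nodes = 8 + 5 + 9 + 7 + 5 + 3 + 3 = 40

40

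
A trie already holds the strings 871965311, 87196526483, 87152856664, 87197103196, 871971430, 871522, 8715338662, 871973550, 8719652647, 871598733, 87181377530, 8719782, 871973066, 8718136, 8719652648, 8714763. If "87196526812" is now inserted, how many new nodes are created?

"87196526" is already a path in the trie; the remaining "812" must be added.
Each of the 3 remaining characters creates one node.

3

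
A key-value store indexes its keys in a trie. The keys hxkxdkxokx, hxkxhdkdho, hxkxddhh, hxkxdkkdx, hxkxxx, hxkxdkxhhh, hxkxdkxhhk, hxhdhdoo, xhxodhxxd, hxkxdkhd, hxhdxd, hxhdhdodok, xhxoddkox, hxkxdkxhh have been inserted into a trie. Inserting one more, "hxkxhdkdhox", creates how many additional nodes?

The longest prefix of "hxkxhdkdhox" already in the trie is "hxkxhdkdho" (length 10).
Each of the 1 remaining characters creates one node.

1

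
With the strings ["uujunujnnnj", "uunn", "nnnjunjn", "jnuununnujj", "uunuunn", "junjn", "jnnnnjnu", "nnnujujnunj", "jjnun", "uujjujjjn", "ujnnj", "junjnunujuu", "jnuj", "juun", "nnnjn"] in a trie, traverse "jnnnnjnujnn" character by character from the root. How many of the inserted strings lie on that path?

Check each prefix of "jnnnnjnujnn" against the stored set — each match is an end-marker on the path.
Prefixes of the query that are stored words: "jnnnnjnu"
Count: 1

1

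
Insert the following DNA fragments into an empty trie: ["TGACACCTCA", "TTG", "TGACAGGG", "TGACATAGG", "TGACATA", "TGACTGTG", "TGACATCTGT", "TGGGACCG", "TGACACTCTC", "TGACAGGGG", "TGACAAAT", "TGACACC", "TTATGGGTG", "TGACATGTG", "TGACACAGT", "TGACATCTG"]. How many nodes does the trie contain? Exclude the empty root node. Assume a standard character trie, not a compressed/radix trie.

54

Insert word by word; a character creates a node only if that edge doesn't already exist:
  "TGACACCTCA" → 10 new (T, G, A, C, A, C, C, T, C, A)
  "TTG" → prefix "T" already present; 2 new (T, G)
  "TGACAGGG" → prefix "TGACA" already present; 3 new (G, G, G)
  "TGACATAGG" → prefix "TGACA" already present; 4 new (T, A, G, G)
  "TGACATA" → prefix "TGACATA" already present; 0 new (none)
  "TGACTGTG" → prefix "TGAC" already present; 4 new (T, G, T, G)
  "TGACATCTGT" → prefix "TGACAT" already present; 4 new (C, T, G, T)
  "TGGGACCG" → prefix "TG" already present; 6 new (G, G, A, C, C, G)
  "TGACACTCTC" → prefix "TGACAC" already present; 4 new (T, C, T, C)
  "TGACAGGGG" → prefix "TGACAGGG" already present; 1 new (G)
  "TGACAAAT" → prefix "TGACA" already present; 3 new (A, A, T)
  "TGACACC" → prefix "TGACACC" already present; 0 new (none)
  "TTATGGGTG" → prefix "TT" already present; 7 new (A, T, G, G, G, T, G)
  "TGACATGTG" → prefix "TGACAT" already present; 3 new (G, T, G)
  "TGACACAGT" → prefix "TGACAC" already present; 3 new (A, G, T)
  "TGACATCTG" → prefix "TGACATCTG" already present; 0 new (none)
Total nodes = 10 + 2 + 3 + 4 + 0 + 4 + 4 + 6 + 4 + 1 + 3 + 0 + 7 + 3 + 3 + 0 = 54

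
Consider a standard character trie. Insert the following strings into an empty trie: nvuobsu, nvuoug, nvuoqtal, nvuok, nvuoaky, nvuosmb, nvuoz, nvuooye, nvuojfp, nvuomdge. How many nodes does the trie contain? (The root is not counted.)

31

Insert word by word; a character creates a node only if that edge doesn't already exist:
  "nvuobsu" → 7 new (n, v, u, o, b, s, u)
  "nvuoug" → prefix "nvuo" already present; 2 new (u, g)
  "nvuoqtal" → prefix "nvuo" already present; 4 new (q, t, a, l)
  "nvuok" → prefix "nvuo" already present; 1 new (k)
  "nvuoaky" → prefix "nvuo" already present; 3 new (a, k, y)
  "nvuosmb" → prefix "nvuo" already present; 3 new (s, m, b)
  "nvuoz" → prefix "nvuo" already present; 1 new (z)
  "nvuooye" → prefix "nvuo" already present; 3 new (o, y, e)
  "nvuojfp" → prefix "nvuo" already present; 3 new (j, f, p)
  "nvuomdge" → prefix "nvuo" already present; 4 new (m, d, g, e)
Total nodes = 7 + 2 + 4 + 1 + 3 + 3 + 1 + 3 + 3 + 4 = 31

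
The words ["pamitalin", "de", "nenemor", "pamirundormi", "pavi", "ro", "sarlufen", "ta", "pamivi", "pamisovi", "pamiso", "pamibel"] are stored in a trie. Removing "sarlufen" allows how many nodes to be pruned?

8

A node on "sarlufen"'s path can go only if nothing else ends at it or branches off below it.
No other word shares any prefix with "sarlufen", so all 8 of its nodes go.
Nodes removed: 8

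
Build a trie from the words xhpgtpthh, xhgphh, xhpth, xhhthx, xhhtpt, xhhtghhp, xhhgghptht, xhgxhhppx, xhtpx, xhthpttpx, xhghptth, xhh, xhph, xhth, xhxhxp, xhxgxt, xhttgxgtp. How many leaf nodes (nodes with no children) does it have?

15

A leaf is a node with no children — equivalently, the end of a word that is not a proper prefix of any other stored word.
Those words: "xhghptth", "xhgphh", "xhgxhhppx", "xhhgghptht", "xhhtghhp", "xhhthx", "xhhtpt", "xhpgtpthh", "xhph", "xhpth", "xhthpttpx", "xhtpx", "xhttgxgtp", "xhxgxt", "xhxhxp"
Leaf count: 15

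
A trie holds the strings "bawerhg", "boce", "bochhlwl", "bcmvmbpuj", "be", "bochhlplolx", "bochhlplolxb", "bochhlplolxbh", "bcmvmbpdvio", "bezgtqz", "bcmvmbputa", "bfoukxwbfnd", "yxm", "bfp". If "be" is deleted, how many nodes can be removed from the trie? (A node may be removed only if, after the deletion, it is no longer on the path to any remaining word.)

A node on "be"'s path can go only if nothing else ends at it or branches off below it.
Every node on "be" is still needed (e.g. by "bezgtqz"), so nothing is freed.
Nodes removed: 0

0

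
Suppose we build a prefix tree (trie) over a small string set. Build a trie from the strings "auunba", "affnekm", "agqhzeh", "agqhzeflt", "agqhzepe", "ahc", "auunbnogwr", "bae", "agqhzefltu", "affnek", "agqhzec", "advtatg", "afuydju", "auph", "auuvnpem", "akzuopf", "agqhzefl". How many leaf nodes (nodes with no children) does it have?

A leaf is a node with no children — equivalently, the end of a word that is not a proper prefix of any other stored word.
Those words: "advtatg", "affnekm", "afuydju", "agqhzec", "agqhzefltu", "agqhzeh", "agqhzepe", "ahc", "akzuopf", "auph", "auunba", "auunbnogwr", "auuvnpem", "bae"
Leaf count: 14

14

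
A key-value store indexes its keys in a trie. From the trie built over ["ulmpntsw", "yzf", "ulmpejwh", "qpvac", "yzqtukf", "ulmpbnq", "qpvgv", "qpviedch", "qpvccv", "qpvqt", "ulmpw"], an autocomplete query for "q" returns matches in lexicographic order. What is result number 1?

DFS of the "q" subtree visits, in order: "qpvac", "qpvccv", "qpvgv", "qpviedch", "qpvqt"
Position 1: qpvac

qpvac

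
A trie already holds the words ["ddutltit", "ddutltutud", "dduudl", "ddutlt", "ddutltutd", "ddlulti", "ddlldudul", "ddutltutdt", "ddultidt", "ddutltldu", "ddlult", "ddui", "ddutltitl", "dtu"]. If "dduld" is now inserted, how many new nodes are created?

1

The longest prefix of "dduld" already in the trie is "ddul" (length 4).
Each of the 1 remaining characters creates one node.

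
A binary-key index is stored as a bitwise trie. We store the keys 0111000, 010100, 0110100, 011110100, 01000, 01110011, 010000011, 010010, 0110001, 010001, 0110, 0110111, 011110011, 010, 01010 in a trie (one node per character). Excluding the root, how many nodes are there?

39

Trie structure (* marks end of a word):
(root)
└─ 0
   └─ 1
      ├─ 0 *
      │  ├─ 0
      │  │  ├─ 0 *
      │  │  │  ├─ 0
      │  │  │  │  └─ 0
      │  │  │  │     └─ 1
      │  │  │  │        └─ 1 *
      │  │  │  └─ 1 *
      │  │  └─ 1
      │  │     └─ 0 *
      │  └─ 1
      │     └─ 0 *
      │        └─ 0 *
      └─ 1
         ├─ 0 *
         │  ├─ 0
         │  │  └─ 0
         │  │     └─ 1 *
         │  └─ 1
         │     ├─ 0
         │     │  └─ 0 *
         │     └─ 1
         │        └─ 1 *
         └─ 1
            ├─ 0
            │  └─ 0
            │     ├─ 0 *
            │     └─ 1
            │        └─ 1 *
            └─ 1
               └─ 0
                  ├─ 0
                  │  └─ 1
                  │     └─ 1 *
                  └─ 1
                     └─ 0
                        └─ 0 *
Counting every labelled node above: 39.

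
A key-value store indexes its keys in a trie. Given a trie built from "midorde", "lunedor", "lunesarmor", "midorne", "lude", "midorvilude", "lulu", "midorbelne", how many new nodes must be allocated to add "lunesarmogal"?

3

Walking "lunesarmogal" from the root, the first 9 characters ("lunesarmo") follow existing edges; "g" is the first miss.
So 12 − 9 = 3 new nodes.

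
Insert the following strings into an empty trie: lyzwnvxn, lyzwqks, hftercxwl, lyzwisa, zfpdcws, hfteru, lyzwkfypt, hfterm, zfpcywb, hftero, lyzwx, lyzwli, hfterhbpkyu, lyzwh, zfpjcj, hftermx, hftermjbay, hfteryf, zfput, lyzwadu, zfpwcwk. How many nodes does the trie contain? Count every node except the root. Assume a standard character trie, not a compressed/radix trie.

71

For each word, the new-node count is its length minus the longest prefix already in the trie:
  "lyzwnvxn" → 8 new (l, y, z, w, n, v, x, n)
  "lyzwqks" → prefix "lyzw" already present; 3 new (q, k, s)
  "hftercxwl" → 9 new (h, f, t, e, r, c, x, w, l)
  "lyzwisa" → prefix "lyzw" already present; 3 new (i, s, a)
  "zfpdcws" → 7 new (z, f, p, d, c, w, s)
  "hfteru" → prefix "hfter" already present; 1 new (u)
  "lyzwkfypt" → prefix "lyzw" already present; 5 new (k, f, y, p, t)
  "hfterm" → prefix "hfter" already present; 1 new (m)
  "zfpcywb" → prefix "zfp" already present; 4 new (c, y, w, b)
  "hftero" → prefix "hfter" already present; 1 new (o)
  "lyzwx" → prefix "lyzw" already present; 1 new (x)
  "lyzwli" → prefix "lyzw" already present; 2 new (l, i)
  "hfterhbpkyu" → prefix "hfter" already present; 6 new (h, b, p, k, y, u)
  "lyzwh" → prefix "lyzw" already present; 1 new (h)
  "zfpjcj" → prefix "zfp" already present; 3 new (j, c, j)
  "hftermx" → prefix "hfterm" already present; 1 new (x)
  "hftermjbay" → prefix "hfterm" already present; 4 new (j, b, a, y)
  "hfteryf" → prefix "hfter" already present; 2 new (y, f)
  "zfput" → prefix "zfp" already present; 2 new (u, t)
  "lyzwadu" → prefix "lyzw" already present; 3 new (a, d, u)
  "zfpwcwk" → prefix "zfp" already present; 4 new (w, c, w, k)
Total nodes = 8 + 3 + 9 + 3 + 7 + 1 + 5 + 1 + 4 + 1 + 1 + 2 + 6 + 1 + 3 + 1 + 4 + 2 + 2 + 3 + 4 = 71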